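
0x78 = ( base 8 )170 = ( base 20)60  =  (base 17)71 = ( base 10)120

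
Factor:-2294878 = -2^1* 239^1 * 4801^1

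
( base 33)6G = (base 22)9g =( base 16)d6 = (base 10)214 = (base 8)326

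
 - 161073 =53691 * ( - 3)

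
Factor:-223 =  - 223^1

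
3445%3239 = 206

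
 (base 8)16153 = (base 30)82F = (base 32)73b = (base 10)7275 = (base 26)AJL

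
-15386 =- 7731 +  - 7655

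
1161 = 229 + 932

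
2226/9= 247+1/3 =247.33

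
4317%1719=879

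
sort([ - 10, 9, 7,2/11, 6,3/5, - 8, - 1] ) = [-10,  -  8,-1 , 2/11, 3/5, 6 , 7, 9]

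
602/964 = 301/482= 0.62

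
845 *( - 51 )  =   - 43095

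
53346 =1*53346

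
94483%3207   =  1480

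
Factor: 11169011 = 7^2 *103^1  *  2213^1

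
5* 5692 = 28460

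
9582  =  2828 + 6754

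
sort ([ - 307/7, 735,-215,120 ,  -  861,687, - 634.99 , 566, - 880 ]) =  [ - 880,  -  861, - 634.99, - 215, -307/7 , 120,566,687,735]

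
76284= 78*978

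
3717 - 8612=- 4895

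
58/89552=1/1544  =  0.00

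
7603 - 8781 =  - 1178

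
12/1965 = 4/655 = 0.01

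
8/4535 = 8/4535 = 0.00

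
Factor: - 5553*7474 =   -  2^1 * 3^2*37^1*101^1*617^1 = - 41503122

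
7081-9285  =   - 2204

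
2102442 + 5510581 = 7613023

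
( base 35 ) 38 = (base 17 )6B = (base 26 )49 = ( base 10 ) 113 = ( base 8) 161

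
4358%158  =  92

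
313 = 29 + 284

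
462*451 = 208362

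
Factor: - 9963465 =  - 3^1 * 5^1 * 293^1*2267^1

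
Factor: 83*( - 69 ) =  - 5727 = - 3^1 *23^1*83^1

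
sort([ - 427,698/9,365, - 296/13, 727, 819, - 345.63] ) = [ - 427, - 345.63, - 296/13 , 698/9, 365,727, 819 ]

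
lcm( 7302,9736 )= 29208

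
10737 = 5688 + 5049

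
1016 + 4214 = 5230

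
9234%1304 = 106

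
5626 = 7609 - 1983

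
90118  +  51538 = 141656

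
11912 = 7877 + 4035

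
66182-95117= - 28935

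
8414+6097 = 14511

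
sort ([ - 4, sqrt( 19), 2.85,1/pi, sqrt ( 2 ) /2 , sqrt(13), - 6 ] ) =[ - 6, - 4, 1/pi, sqrt(2 )/2, 2.85, sqrt( 13 ),sqrt( 19 ) ] 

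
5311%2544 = 223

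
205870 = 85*2422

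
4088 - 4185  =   - 97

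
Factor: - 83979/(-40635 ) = 31/15 = 3^ ( - 1)* 5^( - 1)*31^1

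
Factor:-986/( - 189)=2^1*3^ ( - 3)*7^ ( - 1)*17^1 * 29^1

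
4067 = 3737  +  330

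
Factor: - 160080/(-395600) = 3^1*5^( - 1)*29^1*43^( -1) = 87/215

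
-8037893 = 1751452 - 9789345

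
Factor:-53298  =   - 2^1*3^4*7^1*47^1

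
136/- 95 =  - 2 + 54/95 = -  1.43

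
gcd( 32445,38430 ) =315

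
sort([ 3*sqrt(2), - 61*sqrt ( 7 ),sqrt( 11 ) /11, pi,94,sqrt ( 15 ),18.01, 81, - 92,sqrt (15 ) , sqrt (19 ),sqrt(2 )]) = [ - 61 * sqrt(7 ) , - 92,sqrt( 11)/11, sqrt( 2), pi,  sqrt (15 ) , sqrt(15 ) , 3*sqrt ( 2 ) , sqrt(19 ), 18.01,  81,  94 ] 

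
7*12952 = 90664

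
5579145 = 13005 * 429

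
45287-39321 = 5966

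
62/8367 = 62/8367 = 0.01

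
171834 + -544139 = -372305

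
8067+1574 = 9641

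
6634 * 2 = 13268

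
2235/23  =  97+4/23 = 97.17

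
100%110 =100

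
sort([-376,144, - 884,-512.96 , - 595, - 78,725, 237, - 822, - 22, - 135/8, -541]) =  [ - 884 , - 822,-595, - 541,-512.96,-376,-78,  -  22, -135/8  ,  144,237,725]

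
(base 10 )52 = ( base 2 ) 110100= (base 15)37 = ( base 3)1221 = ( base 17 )31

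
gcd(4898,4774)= 62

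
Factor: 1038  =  2^1 * 3^1*173^1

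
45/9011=45/9011 = 0.00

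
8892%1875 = 1392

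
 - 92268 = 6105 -98373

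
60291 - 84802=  - 24511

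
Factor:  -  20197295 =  - 5^1*191^1*21149^1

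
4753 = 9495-4742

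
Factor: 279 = 3^2*31^1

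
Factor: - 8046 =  - 2^1 * 3^3*149^1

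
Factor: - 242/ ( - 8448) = 2^(  -  7)*3^ (- 1 )*11^1 = 11/384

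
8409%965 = 689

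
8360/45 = 185 + 7/9 = 185.78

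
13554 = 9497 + 4057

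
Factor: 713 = 23^1*31^1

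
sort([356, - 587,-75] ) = [ - 587, - 75, 356 ]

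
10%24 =10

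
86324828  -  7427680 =78897148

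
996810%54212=20994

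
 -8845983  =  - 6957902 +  - 1888081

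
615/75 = 8 + 1/5 = 8.20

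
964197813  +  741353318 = 1705551131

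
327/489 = 109/163  =  0.67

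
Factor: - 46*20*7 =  - 6440 = - 2^3*5^1*7^1*23^1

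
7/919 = 7/919 =0.01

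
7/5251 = 7/5251  =  0.00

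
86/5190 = 43/2595 = 0.02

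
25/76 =25/76 = 0.33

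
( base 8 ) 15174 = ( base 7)25524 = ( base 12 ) 3B10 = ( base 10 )6780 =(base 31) 71M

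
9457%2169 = 781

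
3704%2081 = 1623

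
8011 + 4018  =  12029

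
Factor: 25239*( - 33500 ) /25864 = - 2^( - 1 )*3^1*5^3*47^1*53^( - 1)*61^( - 1 )*67^1*179^1=- 211376625/6466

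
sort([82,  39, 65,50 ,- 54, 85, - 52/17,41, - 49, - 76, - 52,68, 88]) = [ - 76, - 54,-52, - 49, - 52/17 , 39,  41, 50, 65,68,82,85,  88]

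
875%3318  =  875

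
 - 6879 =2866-9745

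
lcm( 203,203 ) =203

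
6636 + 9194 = 15830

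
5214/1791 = 2 + 544/597 = 2.91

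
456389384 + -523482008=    - 67092624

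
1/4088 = 1/4088=0.00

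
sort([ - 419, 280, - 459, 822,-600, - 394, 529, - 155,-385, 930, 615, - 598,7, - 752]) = [ - 752, - 600, - 598, - 459, - 419, - 394, - 385, - 155, 7, 280,529,615 , 822, 930]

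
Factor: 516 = 2^2*3^1*43^1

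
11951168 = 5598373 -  - 6352795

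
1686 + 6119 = 7805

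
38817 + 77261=116078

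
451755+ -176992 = 274763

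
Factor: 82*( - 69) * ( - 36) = 203688= 2^3 * 3^3* 23^1*41^1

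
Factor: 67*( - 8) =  - 536 = -  2^3* 67^1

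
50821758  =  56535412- 5713654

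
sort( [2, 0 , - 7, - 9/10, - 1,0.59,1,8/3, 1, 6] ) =[ - 7,  -  1, - 9/10,0,0.59,1, 1,2, 8/3,6 ]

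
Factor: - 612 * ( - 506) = 309672 = 2^3*3^2*11^1*17^1*23^1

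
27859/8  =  3482+3/8 = 3482.38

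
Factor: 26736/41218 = 24/37 = 2^3*3^1 * 37^(-1) 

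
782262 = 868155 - 85893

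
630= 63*10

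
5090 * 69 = 351210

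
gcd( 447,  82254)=3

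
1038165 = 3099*335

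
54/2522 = 27/1261=0.02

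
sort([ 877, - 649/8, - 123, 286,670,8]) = [ - 123, - 649/8, 8, 286,670,877]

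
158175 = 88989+69186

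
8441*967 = 8162447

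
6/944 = 3/472 = 0.01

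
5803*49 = 284347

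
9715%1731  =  1060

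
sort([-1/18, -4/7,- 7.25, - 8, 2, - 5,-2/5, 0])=[ - 8,- 7.25,  -  5, - 4/7, - 2/5,-1/18,0, 2] 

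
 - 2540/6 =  - 424  +  2/3 = -  423.33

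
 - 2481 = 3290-5771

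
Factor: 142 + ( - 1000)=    - 2^1*3^1*11^1*13^1= - 858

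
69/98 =69/98 = 0.70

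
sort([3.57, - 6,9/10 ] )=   [  -  6,9/10,3.57] 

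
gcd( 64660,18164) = 4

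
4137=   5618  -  1481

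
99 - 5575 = -5476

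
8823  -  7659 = 1164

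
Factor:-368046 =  - 2^1 * 3^2*7^1*23^1 *127^1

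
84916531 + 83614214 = 168530745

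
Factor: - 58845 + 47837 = -2^8 * 43^1 =- 11008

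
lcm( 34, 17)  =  34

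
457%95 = 77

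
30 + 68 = 98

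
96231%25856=18663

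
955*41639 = 39765245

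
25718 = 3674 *7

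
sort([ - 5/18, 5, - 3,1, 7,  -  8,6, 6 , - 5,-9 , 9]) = [ - 9,  -  8, - 5, - 3, - 5/18,1,5,6,6, 7, 9 ] 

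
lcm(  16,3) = 48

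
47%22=3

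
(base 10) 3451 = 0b110101111011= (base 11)2658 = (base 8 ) 6573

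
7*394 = 2758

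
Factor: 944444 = 2^2*236111^1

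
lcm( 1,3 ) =3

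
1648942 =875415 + 773527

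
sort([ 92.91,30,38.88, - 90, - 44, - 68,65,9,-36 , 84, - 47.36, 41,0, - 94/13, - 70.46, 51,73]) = [ - 90, - 70.46 ,-68, - 47.36, - 44, - 36,  -  94/13, 0,9 , 30,38.88,41,51, 65,73,  84,92.91]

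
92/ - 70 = -46/35 = - 1.31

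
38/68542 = 19/34271 = 0.00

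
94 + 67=161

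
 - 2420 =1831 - 4251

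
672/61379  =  672/61379 = 0.01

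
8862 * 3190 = 28269780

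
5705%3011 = 2694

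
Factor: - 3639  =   - 3^1*1213^1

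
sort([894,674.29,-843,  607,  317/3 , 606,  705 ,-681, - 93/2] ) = [ - 843, - 681,-93/2 , 317/3,  606,607,  674.29,  705, 894] 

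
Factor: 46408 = 2^3*5801^1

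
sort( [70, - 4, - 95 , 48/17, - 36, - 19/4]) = [ - 95 , - 36, - 19/4, - 4,48/17,70]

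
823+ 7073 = 7896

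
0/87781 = 0 = 0.00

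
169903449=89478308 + 80425141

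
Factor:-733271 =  - 7^1*11^1*89^1*107^1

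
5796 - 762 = 5034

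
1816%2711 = 1816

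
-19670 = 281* ( - 70)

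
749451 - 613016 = 136435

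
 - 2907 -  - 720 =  - 2187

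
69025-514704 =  - 445679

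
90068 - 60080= 29988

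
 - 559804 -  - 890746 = 330942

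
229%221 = 8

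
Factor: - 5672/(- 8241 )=2^3*3^(-1)*41^(-1 ) * 67^( - 1 )* 709^1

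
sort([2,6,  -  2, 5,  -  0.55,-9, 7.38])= [ - 9, - 2, - 0.55, 2, 5,  6,7.38 ] 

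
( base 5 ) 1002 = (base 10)127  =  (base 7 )241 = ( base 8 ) 177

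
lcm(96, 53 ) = 5088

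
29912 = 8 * 3739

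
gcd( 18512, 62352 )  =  16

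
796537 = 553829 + 242708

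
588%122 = 100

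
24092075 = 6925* 3479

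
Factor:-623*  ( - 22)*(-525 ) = -2^1*3^1*5^2*7^2*11^1*89^1=-  7195650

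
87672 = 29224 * 3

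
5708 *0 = 0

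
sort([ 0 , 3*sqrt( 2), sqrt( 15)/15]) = [ 0,  sqrt( 15)/15, 3 * sqrt( 2) ]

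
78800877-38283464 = 40517413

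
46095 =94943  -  48848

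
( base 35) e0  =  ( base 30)GA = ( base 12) 34A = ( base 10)490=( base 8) 752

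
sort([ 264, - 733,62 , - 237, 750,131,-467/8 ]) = [ - 733, - 237, - 467/8,62,131, 264, 750]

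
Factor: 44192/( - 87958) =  - 22096/43979 = -  2^4 * 13^ (-1)*17^(-1 ) * 199^( - 1) * 1381^1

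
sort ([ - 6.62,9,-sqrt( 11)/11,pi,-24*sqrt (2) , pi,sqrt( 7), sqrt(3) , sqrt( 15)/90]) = [-24*sqrt( 2), - 6.62,-sqrt(11)/11, sqrt(15)/90,sqrt(3),sqrt(7),pi,pi, 9]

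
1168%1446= 1168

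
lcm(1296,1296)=1296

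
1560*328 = 511680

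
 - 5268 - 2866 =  - 8134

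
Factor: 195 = 3^1*5^1*13^1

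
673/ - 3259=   -  673/3259=- 0.21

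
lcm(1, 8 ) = 8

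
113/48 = 2  +  17/48 = 2.35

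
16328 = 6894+9434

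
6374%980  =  494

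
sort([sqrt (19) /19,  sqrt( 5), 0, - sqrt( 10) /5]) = [ - sqrt( 10) /5, 0, sqrt ( 19)/19, sqrt( 5 ) ]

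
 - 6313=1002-7315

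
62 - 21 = 41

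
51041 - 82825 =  - 31784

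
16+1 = 17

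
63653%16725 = 13478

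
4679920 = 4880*959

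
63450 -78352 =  - 14902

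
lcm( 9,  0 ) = 0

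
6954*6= 41724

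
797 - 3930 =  - 3133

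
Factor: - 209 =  - 11^1 * 19^1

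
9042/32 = 282 + 9/16=282.56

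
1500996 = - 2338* ( - 642)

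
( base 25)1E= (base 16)27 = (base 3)1110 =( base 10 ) 39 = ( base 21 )1I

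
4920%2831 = 2089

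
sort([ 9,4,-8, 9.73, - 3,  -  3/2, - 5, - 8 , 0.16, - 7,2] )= [ - 8,- 8, - 7, - 5, - 3, - 3/2,0.16 , 2,  4, 9,9.73]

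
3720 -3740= -20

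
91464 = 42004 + 49460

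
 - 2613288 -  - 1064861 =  - 1548427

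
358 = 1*358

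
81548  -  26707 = 54841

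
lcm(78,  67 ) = 5226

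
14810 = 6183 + 8627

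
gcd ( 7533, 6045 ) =93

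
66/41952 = 11/6992 = 0.00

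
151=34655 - 34504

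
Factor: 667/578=2^( - 1)*17^(-2) * 23^1 * 29^1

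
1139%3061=1139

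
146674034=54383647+92290387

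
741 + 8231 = 8972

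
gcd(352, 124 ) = 4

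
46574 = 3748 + 42826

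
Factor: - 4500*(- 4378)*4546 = 89560746000 = 2^4*3^2 *5^3*11^1*199^1*2273^1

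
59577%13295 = 6397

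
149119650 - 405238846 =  - 256119196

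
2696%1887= 809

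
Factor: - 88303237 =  - 11^1*157^1*51131^1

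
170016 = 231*736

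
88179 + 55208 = 143387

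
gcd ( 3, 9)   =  3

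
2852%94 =32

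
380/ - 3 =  - 380/3 = - 126.67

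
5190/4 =2595/2 = 1297.50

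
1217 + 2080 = 3297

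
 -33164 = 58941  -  92105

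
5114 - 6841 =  - 1727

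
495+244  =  739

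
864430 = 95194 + 769236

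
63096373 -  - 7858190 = 70954563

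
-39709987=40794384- 80504371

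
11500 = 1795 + 9705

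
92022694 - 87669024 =4353670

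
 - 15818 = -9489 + -6329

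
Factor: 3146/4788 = 2^( - 1)*3^( - 2)*7^( - 1 )*11^2*13^1*19^( - 1 ) = 1573/2394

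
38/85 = 38/85 = 0.45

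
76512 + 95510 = 172022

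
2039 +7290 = 9329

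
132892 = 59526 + 73366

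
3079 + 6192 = 9271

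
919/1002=919/1002= 0.92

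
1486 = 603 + 883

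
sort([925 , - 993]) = [ -993, 925]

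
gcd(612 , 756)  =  36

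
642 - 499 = 143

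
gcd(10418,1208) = 2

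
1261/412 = 3+25/412= 3.06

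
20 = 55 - 35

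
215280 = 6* 35880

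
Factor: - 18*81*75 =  - 2^1*3^7*5^2 = - 109350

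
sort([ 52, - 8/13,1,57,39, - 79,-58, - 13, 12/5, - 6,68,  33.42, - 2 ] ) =[ - 79, - 58, - 13 , - 6 , - 2, - 8/13 , 1,12/5 , 33.42,39,52,57,  68 ] 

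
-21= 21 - 42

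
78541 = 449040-370499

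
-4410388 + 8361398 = 3951010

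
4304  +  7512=11816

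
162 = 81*2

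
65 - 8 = 57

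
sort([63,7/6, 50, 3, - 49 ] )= [ - 49, 7/6, 3, 50, 63] 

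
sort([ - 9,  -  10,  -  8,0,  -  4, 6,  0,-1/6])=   [-10, -9, - 8,-4, - 1/6,0, 0,6 ]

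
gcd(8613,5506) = 1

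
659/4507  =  659/4507 = 0.15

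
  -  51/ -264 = 17/88 = 0.19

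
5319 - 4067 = 1252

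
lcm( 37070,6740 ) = 74140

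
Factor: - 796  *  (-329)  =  261884 = 2^2*7^1*47^1*199^1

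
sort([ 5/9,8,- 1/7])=[-1/7 , 5/9,8]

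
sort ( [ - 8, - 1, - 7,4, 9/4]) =[- 8, - 7, - 1,9/4, 4]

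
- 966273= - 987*979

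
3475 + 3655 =7130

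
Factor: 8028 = 2^2*3^2 * 223^1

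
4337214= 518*8373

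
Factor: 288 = 2^5*3^2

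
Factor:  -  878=  -  2^1*439^1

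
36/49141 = 36/49141 = 0.00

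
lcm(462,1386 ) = 1386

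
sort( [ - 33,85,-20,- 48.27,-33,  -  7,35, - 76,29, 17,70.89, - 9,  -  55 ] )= [ - 76 ,  -  55, - 48.27, - 33, - 33, - 20, - 9, - 7, 17 , 29, 35,70.89,85]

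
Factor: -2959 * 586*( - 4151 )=7197726074= 2^1*7^1*11^1*269^1*293^1*593^1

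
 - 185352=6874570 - 7059922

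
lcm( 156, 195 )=780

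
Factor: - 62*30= - 2^2 * 3^1*5^1*31^1 = - 1860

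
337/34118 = 337/34118 = 0.01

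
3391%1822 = 1569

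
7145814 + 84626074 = 91771888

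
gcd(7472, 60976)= 16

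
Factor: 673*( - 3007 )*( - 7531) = 15240567541 = 17^1 * 31^1 * 97^1*443^1*673^1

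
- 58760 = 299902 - 358662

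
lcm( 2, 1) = 2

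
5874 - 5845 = 29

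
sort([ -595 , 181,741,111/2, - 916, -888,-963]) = [-963, - 916,-888, - 595,111/2 , 181,741 ] 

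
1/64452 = 1/64452 = 0.00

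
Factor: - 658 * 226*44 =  - 6543152 =- 2^4*7^1*11^1*47^1 * 113^1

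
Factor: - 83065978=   -2^1*17^1  *  2443117^1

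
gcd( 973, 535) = 1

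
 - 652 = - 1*652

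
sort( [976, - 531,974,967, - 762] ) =[  -  762, - 531, 967,974, 976 ] 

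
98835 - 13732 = 85103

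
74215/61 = 74215/61 = 1216.64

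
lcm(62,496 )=496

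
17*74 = 1258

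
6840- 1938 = 4902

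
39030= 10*3903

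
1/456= 1/456 = 0.00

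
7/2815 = 7/2815 = 0.00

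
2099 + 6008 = 8107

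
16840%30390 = 16840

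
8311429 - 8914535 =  - 603106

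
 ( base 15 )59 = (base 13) 66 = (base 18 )4c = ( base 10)84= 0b1010100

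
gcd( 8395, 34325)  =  5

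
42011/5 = 8402+1/5 =8402.20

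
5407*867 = 4687869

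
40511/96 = 40511/96 = 421.99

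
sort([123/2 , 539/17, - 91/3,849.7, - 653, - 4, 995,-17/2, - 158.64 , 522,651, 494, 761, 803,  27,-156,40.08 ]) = [ - 653, - 158.64,-156, - 91/3,  -  17/2,  -  4, 27, 539/17,  40.08, 123/2, 494, 522, 651, 761, 803,849.7  ,  995]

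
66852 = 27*2476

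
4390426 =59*74414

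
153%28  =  13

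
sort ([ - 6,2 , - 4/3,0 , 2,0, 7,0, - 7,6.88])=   [ - 7, - 6, - 4/3 , 0,0,0,2, 2,6.88,  7] 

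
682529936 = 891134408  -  208604472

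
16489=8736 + 7753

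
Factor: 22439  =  19^1*1181^1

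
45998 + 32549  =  78547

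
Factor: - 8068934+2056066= - 2^2*1049^1*1433^1 = - 6012868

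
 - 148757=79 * (- 1883 ) 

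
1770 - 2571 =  - 801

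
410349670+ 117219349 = 527569019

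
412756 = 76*5431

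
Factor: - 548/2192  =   - 2^( - 2) = - 1/4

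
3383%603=368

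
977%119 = 25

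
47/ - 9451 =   -  47/9451 = - 0.00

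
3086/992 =1543/496 = 3.11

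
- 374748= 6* (- 62458 ) 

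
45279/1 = 45279 = 45279.00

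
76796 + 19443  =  96239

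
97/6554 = 97/6554 = 0.01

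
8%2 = 0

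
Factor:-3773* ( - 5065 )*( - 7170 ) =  - 2^1*3^1*5^2 * 7^3*11^1 *239^1*1013^1 = - 137020456650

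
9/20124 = 1/2236=0.00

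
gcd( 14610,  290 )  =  10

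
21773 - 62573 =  - 40800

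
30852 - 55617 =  - 24765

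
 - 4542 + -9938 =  - 14480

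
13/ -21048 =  - 13/21048 = -0.00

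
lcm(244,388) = 23668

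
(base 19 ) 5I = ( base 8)161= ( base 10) 113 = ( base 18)65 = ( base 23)4L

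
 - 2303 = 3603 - 5906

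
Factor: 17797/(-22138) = - 2^ ( - 1 )*13^1*37^2*11069^ ( - 1)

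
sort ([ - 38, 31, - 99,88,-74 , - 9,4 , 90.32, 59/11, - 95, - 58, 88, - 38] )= [ - 99, - 95,  -  74, - 58, - 38 , - 38,  -  9, 4, 59/11, 31, 88, 88,  90.32 ] 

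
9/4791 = 3/1597 = 0.00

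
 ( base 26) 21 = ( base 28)1P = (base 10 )53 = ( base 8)65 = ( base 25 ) 23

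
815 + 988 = 1803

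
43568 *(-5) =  - 217840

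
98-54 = 44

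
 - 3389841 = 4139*(-819)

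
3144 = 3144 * 1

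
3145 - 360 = 2785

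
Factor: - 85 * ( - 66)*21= 117810 = 2^1 * 3^2*5^1*7^1 * 11^1*17^1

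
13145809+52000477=65146286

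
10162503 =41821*243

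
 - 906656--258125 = -648531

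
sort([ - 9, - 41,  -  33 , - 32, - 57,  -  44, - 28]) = [-57, - 44,- 41,  -  33, - 32,-28,-9] 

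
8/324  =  2/81 = 0.02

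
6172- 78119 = -71947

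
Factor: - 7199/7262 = -2^( - 1)*23^1*313^1*3631^( - 1 )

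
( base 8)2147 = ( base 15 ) 502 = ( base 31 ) 15b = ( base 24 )1MN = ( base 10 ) 1127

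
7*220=1540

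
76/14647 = 76/14647=0.01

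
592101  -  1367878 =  - 775777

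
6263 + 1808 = 8071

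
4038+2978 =7016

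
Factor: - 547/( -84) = 2^( - 2)*3^( - 1)*7^( - 1)*547^1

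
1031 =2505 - 1474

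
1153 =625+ 528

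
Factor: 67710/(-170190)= - 37/93 = -3^( - 1)*31^( -1 )* 37^1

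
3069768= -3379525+6449293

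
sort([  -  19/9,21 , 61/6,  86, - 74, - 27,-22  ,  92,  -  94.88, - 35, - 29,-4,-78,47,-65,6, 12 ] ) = [ - 94.88, - 78, - 74, - 65 ,  -  35, - 29, - 27, - 22,- 4, - 19/9,6, 61/6, 12, 21,  47,86,  92 ]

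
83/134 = 83/134   =  0.62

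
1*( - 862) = - 862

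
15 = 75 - 60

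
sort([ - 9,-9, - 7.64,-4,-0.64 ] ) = [-9, - 9, - 7.64, - 4,-0.64 ]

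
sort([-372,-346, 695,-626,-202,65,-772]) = [ - 772,-626,-372, - 346, - 202,65,695]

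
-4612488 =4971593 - 9584081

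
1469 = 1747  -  278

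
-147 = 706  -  853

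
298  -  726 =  - 428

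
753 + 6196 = 6949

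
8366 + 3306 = 11672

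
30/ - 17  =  -2+4/17 = - 1.76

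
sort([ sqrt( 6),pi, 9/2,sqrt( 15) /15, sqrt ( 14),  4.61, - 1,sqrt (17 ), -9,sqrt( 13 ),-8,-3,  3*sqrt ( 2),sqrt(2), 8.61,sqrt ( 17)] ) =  [ - 9, - 8, - 3,-1, sqrt(15 ) /15, sqrt( 2),sqrt(6 ),pi,sqrt ( 13 ) , sqrt ( 14),sqrt( 17 ) , sqrt ( 17 ), 3*sqrt( 2 ), 9/2,4.61, 8.61]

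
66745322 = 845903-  - 65899419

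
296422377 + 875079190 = 1171501567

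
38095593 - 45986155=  - 7890562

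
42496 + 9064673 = 9107169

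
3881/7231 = 3881/7231 =0.54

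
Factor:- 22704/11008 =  - 2^ ( - 4 ) *3^1 *11^1=- 33/16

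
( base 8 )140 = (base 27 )3F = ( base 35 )2q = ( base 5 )341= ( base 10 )96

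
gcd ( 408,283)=1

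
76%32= 12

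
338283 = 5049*67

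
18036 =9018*2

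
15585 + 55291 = 70876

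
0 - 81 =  - 81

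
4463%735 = 53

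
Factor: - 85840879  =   - 19^1*109^1*181^1 *229^1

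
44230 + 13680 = 57910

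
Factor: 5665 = 5^1 *11^1* 103^1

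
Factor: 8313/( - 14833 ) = -51/91 = - 3^1*7^(-1)*13^ ( - 1)*17^1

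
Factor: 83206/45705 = 2^1*3^ (-1) * 5^( -1 )*11^( - 1 ) * 277^( - 1) * 41603^1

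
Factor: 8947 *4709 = 42131423 = 17^1*23^1*277^1*389^1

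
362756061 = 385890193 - 23134132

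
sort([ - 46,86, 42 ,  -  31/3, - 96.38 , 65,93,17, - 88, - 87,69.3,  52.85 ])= [ - 96.38, - 88, - 87 ,- 46, - 31/3,17 , 42,52.85,65, 69.3,86,93] 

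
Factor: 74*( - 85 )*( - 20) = 2^3*5^2*17^1*37^1 =125800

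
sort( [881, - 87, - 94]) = [ - 94, - 87,881 ] 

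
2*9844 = 19688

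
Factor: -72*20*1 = - 1440 = -2^5*3^2*5^1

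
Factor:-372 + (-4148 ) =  - 2^3*5^1*113^1 = - 4520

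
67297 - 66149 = 1148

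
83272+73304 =156576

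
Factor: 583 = 11^1*53^1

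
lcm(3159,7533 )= 97929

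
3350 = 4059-709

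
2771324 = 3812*727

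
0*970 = 0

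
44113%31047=13066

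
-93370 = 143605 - 236975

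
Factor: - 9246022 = -2^1*1087^1*4253^1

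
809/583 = 809/583  =  1.39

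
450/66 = 6 + 9/11 = 6.82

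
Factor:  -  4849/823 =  - 13^1 * 373^1*823^( - 1)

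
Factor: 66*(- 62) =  - 2^2 * 3^1 * 11^1 * 31^1 = - 4092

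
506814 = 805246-298432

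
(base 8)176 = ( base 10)126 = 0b1111110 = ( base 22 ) 5G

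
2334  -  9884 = -7550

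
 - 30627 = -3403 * 9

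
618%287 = 44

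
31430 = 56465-25035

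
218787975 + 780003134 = 998791109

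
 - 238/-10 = 23 + 4/5 = 23.80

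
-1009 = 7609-8618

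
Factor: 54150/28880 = 15/8 = 2^( -3 ) * 3^1*5^1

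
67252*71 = 4774892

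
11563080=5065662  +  6497418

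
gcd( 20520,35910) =5130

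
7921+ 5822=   13743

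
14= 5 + 9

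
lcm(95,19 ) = 95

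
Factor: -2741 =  - 2741^1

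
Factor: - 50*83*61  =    -  2^1 * 5^2*61^1*83^1 = - 253150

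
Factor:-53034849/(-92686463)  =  3^2 * 7^1*17^1*23^1 * 59^(-1)*2153^1  *1570957^( - 1)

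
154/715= 14/65 =0.22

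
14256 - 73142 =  - 58886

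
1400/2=700 = 700.00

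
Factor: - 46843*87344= -4091454992 = - 2^4*53^1*103^1*139^1*337^1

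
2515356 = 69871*36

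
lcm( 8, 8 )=8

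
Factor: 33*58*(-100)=-191400 = - 2^3*3^1*5^2*11^1 * 29^1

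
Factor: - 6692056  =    -  2^3*7^1*73^1*1637^1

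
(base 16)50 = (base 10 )80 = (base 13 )62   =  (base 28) 2O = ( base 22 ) 3e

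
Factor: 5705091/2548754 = 2^ (-1 )*3^2*7^1*13^(-1)*137^1 * 167^( - 1 )*587^( - 1 ) * 661^1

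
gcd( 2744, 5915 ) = 7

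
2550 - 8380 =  - 5830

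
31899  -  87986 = -56087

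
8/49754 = 4/24877=0.00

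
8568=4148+4420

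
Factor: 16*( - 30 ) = -2^5*3^1*5^1= - 480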